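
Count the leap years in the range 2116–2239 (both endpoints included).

Multiples of 4 in [2116,2239]: 31.
Of those, multiples of 100: 1 (not leap unless ÷400).
Multiples of 400: 0.
Leap years = 31 − 1 + 0 = 30.

30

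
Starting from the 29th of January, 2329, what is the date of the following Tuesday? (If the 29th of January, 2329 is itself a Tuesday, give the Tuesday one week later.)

Jan 29, 2329 is a Tuesday.
From Tuesday to the next Tuesday is 7 days.
Jan 29, 2329 + 7 = Feb 5, 2329.

February 5, 2329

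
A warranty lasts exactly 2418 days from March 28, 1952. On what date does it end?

+365 (one year) → Mar 28, 1953 (2053 left).
+365 (one year) → Mar 28, 1954 (1688 left).
+365 (one year) → Mar 28, 1955 (1323 left).
+366 (one year; includes Feb 29, 1956) → Mar 28, 1956 (957 left).
+365 (one year) → Mar 28, 1957 (592 left).
+365 (one year) → Mar 28, 1958 (227 left).
Mar has 31 days: +4 → Apr 1, 1958 (223 left).
Apr has 30 days: +30 → May 1, 1958 (193 left).
May has 31 days: +31 → Jun 1, 1958 (162 left).
Jun has 30 days: +30 → Jul 1, 1958 (132 left).
Jul has 31 days: +31 → Aug 1, 1958 (101 left).
Aug has 31 days: +31 → Sep 1, 1958 (70 left).
Sep has 30 days: +30 → Oct 1, 1958 (40 left).
Oct has 31 days: +31 → Nov 1, 1958 (9 left).
+9 → Nov 10, 1958.

November 10, 1958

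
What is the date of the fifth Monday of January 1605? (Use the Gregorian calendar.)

January 31, 1605

January 1, 1605 is a Saturday.
The first Monday is therefore January 3 (2 days later).
The fifth Monday is 3 + 4×7 = January 31.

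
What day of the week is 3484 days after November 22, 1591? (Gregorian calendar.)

First find the weekday of Nov 22, 1591. Doomsday rule: the anchor day for the 1500s is Wednesday. For year 91: 91÷12 = 7 r 7, and 7÷4 = 1, so 7+7+1 = 15.
Wednesday + 15 ≡ Thursday — that's 1591's doomsday.
In November the doomsday date is Nov 7.
Nov 22 is 15 days after Nov 7; 15 mod 7 = 1, so Thursday + 1 = Friday.
3484 mod 7 = 5, so 3484 days after a Friday is Friday + 5 = Wednesday.

Wednesday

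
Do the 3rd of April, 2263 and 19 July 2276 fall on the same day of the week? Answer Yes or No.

From Apr 3, 2263 to Jul 19, 2276 is 4856 days.
4856 mod 7 = 5, so they are different weekdays.
(Apr 3, 2263 is a Friday; Jul 19, 2276 is a Wednesday.)

No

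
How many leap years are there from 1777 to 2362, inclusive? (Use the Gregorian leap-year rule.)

141

Multiples of 4 in [1777,2362]: 146.
Of those, multiples of 100: 6 (not leap unless ÷400).
Multiples of 400: 1.
Leap years = 146 − 6 + 1 = 141.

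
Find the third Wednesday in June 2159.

June 1, 2159 is a Friday.
The first Wednesday is therefore June 6 (5 days later).
The third Wednesday is 6 + 2×7 = June 20.

June 20, 2159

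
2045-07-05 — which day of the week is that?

Doomsday rule: the anchor day for the 2000s is Tuesday. For year 45: 45÷12 = 3 r 9, and 9÷4 = 2, so 3+9+2 = 14.
Tuesday + 14 ≡ Tuesday — that's 2045's doomsday.
In July the doomsday date is Jul 11.
Jul 5 is 6 days before Jul 11; 6 mod 7 = 6, so Tuesday − 6 = Wednesday.

Wednesday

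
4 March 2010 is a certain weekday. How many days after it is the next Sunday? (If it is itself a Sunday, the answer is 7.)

3

Mar 4, 2010 is a Thursday.
From Thursday to the next Sunday is 3 days.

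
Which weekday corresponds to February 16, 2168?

Doomsday rule: the anchor day for the 2100s is Sunday. For year 68: 68÷12 = 5 r 8, and 8÷4 = 2, so 5+8+2 = 15.
Sunday + 15 ≡ Monday — that's 2168's doomsday.
In February the doomsday date is Feb 29 (2168 is a leap year (divisible by 4)).
Feb 16 is 13 days before Feb 29; 13 mod 7 = 6, so Monday − 6 = Tuesday.

Tuesday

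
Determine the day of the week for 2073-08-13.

Doomsday rule: the anchor day for the 2000s is Tuesday. For year 73: 73÷12 = 6 r 1, and 1÷4 = 0, so 6+1+0 = 7.
Tuesday + 7 ≡ Tuesday — that's 2073's doomsday.
In August the doomsday date is Aug 8.
Aug 13 is 5 days after Aug 8; 5 mod 7 = 5, so Tuesday + 5 = Sunday.

Sunday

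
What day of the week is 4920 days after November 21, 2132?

Nov 21, 2132 is a Friday.
4920 mod 7 = 6, so 4920 days after a Friday is Friday + 6 = Thursday.

Thursday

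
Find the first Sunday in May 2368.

May 1, 2368 is a Wednesday.
The first Sunday is therefore May 5 (4 days later).

May 5, 2368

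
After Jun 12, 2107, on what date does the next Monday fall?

June 13, 2107

Jun 12, 2107 is a Sunday.
From Sunday to the next Monday is 1 day.
Jun 12, 2107 + 1 = Jun 13, 2107.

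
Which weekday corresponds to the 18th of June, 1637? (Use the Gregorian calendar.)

Doomsday rule: the anchor day for the 1600s is Tuesday. For year 37: 37÷12 = 3 r 1, and 1÷4 = 0, so 3+1+0 = 4.
Tuesday + 4 ≡ Saturday — that's 1637's doomsday.
In June the doomsday date is Jun 6.
Jun 18 is 12 days after Jun 6; 12 mod 7 = 5, so Saturday + 5 = Thursday.

Thursday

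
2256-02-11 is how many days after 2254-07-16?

575

Jul 16, 2254 → Jul 16, 2255: 365 days.
Jul 16, 2255 → Aug 16, 2255: 31 days (July has 31).
Aug 16, 2255 → Sep 16, 2255: 31 days (August has 31).
Sep 16, 2255 → Oct 16, 2255: 30 days (September has 30).
Oct 16, 2255 → Nov 16, 2255: 31 days (October has 31).
Nov 16, 2255 → Dec 16, 2255: 30 days (November has 30).
Dec 16, 2255 → Jan 16, 2256: 31 days (December has 31).
Jan 16, 2256 → Feb 11, 2256: 26 days.
Total: 575 days.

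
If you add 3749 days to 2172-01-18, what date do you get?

+366 (one year; includes Feb 29, 2172) → Jan 18, 2173 (3383 left).
+365 (one year) → Jan 18, 2174 (3018 left).
+365 (one year) → Jan 18, 2175 (2653 left).
+365 (one year) → Jan 18, 2176 (2288 left).
+366 (one year; includes Feb 29, 2176) → Jan 18, 2177 (1922 left).
+365 (one year) → Jan 18, 2178 (1557 left).
+365 (one year) → Jan 18, 2179 (1192 left).
+365 (one year) → Jan 18, 2180 (827 left).
+366 (one year; includes Feb 29, 2180) → Jan 18, 2181 (461 left).
+365 (one year) → Jan 18, 2182 (96 left).
Jan has 31 days: +14 → Feb 1, 2182 (82 left).
Feb has 28 days: +28 → Mar 1, 2182 (54 left).
Mar has 31 days: +31 → Apr 1, 2182 (23 left).
+23 → Apr 24, 2182.

April 24, 2182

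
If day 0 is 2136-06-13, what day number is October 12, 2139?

1216

Jun 13, 2136 → Jun 13, 2137: 365 days.
Jun 13, 2137 → Jun 13, 2138: 365 days.
Jun 13, 2138 → Jun 13, 2139: 365 days.
Jun 13, 2139 → Jul 13, 2139: 30 days (June has 30).
Jul 13, 2139 → Aug 13, 2139: 31 days (July has 31).
Aug 13, 2139 → Sep 13, 2139: 31 days (August has 31).
Sep 13, 2139 → Oct 12, 2139: 29 days.
Total: 1216 days.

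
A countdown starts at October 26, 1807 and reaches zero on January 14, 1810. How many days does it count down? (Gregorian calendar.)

Oct 26, 1807 → Oct 26, 1808: 366 days (Feb 29, 1808 is in that span).
Oct 26, 1808 → Oct 26, 1809: 365 days.
Oct 26, 1809 → Nov 26, 1809: 31 days (October has 31).
Nov 26, 1809 → Dec 26, 1809: 30 days (November has 30).
Dec 26, 1809 → Jan 14, 1810: 19 days.
Total: 811 days.

811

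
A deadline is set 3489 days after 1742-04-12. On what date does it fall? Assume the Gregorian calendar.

October 31, 1751

+365 (one year) → Apr 12, 1743 (3124 left).
+366 (one year; includes Feb 29, 1744) → Apr 12, 1744 (2758 left).
+365 (one year) → Apr 12, 1745 (2393 left).
+365 (one year) → Apr 12, 1746 (2028 left).
+365 (one year) → Apr 12, 1747 (1663 left).
+366 (one year; includes Feb 29, 1748) → Apr 12, 1748 (1297 left).
+365 (one year) → Apr 12, 1749 (932 left).
+365 (one year) → Apr 12, 1750 (567 left).
+365 (one year) → Apr 12, 1751 (202 left).
Apr has 30 days: +19 → May 1, 1751 (183 left).
May has 31 days: +31 → Jun 1, 1751 (152 left).
Jun has 30 days: +30 → Jul 1, 1751 (122 left).
Jul has 31 days: +31 → Aug 1, 1751 (91 left).
Aug has 31 days: +31 → Sep 1, 1751 (60 left).
Sep has 30 days: +30 → Oct 1, 1751 (30 left).
+30 → Oct 31, 1751.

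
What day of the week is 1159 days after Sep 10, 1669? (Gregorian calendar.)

Sep 10, 1669 is a Tuesday.
1159 mod 7 = 4, so 1159 days after a Tuesday is Tuesday + 4 = Saturday.

Saturday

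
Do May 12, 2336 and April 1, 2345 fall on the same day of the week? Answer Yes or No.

No

From May 12, 2336 to Apr 1, 2345 is 3246 days.
3246 mod 7 = 5, so they are different weekdays.
(May 12, 2336 is a Tuesday; Apr 1, 2345 is a Sunday.)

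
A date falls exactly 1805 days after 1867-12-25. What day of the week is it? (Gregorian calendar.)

Dec 25, 1867 is a Wednesday.
1805 mod 7 = 6, so 1805 days after a Wednesday is Wednesday + 6 = Tuesday.

Tuesday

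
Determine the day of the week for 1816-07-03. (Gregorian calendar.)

Doomsday rule: the anchor day for the 1800s is Friday. For year 16: 16÷12 = 1 r 4, and 4÷4 = 1, so 1+4+1 = 6.
Friday + 6 ≡ Thursday — that's 1816's doomsday.
In July the doomsday date is Jul 11.
Jul 3 is 8 days before Jul 11; 8 mod 7 = 1, so Thursday − 1 = Wednesday.

Wednesday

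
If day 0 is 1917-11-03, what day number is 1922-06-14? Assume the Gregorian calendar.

Nov 3, 1917 → Nov 3, 1918: 365 days.
Nov 3, 1918 → Nov 3, 1919: 365 days.
Nov 3, 1919 → Nov 3, 1920: 366 days (Feb 29, 1920 is in that span).
Nov 3, 1920 → Nov 3, 1921: 365 days.
Nov 3, 1921 → Dec 3, 1921: 30 days (November has 30).
Dec 3, 1921 → Jan 3, 1922: 31 days (December has 31).
Jan 3, 1922 → Feb 3, 1922: 31 days (January has 31).
Feb 3, 1922 → Mar 3, 1922: 28 days (February has 28).
Mar 3, 1922 → Apr 3, 1922: 31 days (March has 31).
Apr 3, 1922 → May 3, 1922: 30 days (April has 30).
May 3, 1922 → Jun 3, 1922: 31 days (May has 31).
Jun 3, 1922 → Jun 14, 1922: 11 days.
Total: 1684 days.

1684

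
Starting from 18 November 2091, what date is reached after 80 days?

Nov has 30 days: +13 → Dec 1, 2091 (67 left).
Dec has 31 days: +31 → Jan 1, 2092 (36 left).
Jan has 31 days: +31 → Feb 1, 2092 (5 left).
+5 → Feb 6, 2092.

February 6, 2092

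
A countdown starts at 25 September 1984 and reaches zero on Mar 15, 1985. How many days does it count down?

Sep 25, 1984 → Oct 25, 1984: 30 days (September has 30).
Oct 25, 1984 → Nov 25, 1984: 31 days (October has 31).
Nov 25, 1984 → Dec 25, 1984: 30 days (November has 30).
Dec 25, 1984 → Jan 25, 1985: 31 days (December has 31).
Jan 25, 1985 → Feb 25, 1985: 31 days (January has 31).
Feb 25, 1985 → Mar 15, 1985: 18 days.
Total: 171 days.

171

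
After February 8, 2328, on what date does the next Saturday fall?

Feb 8, 2328 is a Wednesday.
From Wednesday to the next Saturday is 3 days.
Feb 8, 2328 + 3 = Feb 11, 2328.

February 11, 2328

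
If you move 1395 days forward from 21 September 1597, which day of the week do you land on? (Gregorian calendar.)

Sep 21, 1597 is a Sunday.
1395 mod 7 = 2, so 1395 days after a Sunday is Sunday + 2 = Tuesday.

Tuesday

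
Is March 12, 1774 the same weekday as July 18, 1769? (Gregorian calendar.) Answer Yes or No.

From Jul 18, 1769 to Mar 12, 1774 is 1698 days.
1698 mod 7 = 4, so they are different weekdays.
(Jul 18, 1769 is a Tuesday; Mar 12, 1774 is a Saturday.)

No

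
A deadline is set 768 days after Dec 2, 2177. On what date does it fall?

January 9, 2180

+365 (one year) → Dec 2, 2178 (403 left).
+365 (one year) → Dec 2, 2179 (38 left).
Dec has 31 days: +30 → Jan 1, 2180 (8 left).
+8 → Jan 9, 2180.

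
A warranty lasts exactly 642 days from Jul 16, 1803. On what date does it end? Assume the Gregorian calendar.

April 18, 1805

+366 (one year; includes Feb 29, 1804) → Jul 16, 1804 (276 left).
Jul has 31 days: +16 → Aug 1, 1804 (260 left).
Aug has 31 days: +31 → Sep 1, 1804 (229 left).
Sep has 30 days: +30 → Oct 1, 1804 (199 left).
Oct has 31 days: +31 → Nov 1, 1804 (168 left).
Nov has 30 days: +30 → Dec 1, 1804 (138 left).
Dec has 31 days: +31 → Jan 1, 1805 (107 left).
Jan has 31 days: +31 → Feb 1, 1805 (76 left).
Feb has 28 days: +28 → Mar 1, 1805 (48 left).
Mar has 31 days: +31 → Apr 1, 1805 (17 left).
+17 → Apr 18, 1805.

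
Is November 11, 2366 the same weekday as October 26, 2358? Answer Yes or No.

No

From Oct 26, 2358 to Nov 11, 2366 is 2938 days.
2938 mod 7 = 5, so they are different weekdays.
(Oct 26, 2358 is a Sunday; Nov 11, 2366 is a Friday.)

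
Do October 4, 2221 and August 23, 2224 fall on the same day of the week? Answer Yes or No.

From Oct 4, 2221 to Aug 23, 2224 is 1054 days.
1054 mod 7 = 4, so they are different weekdays.
(Oct 4, 2221 is a Thursday; Aug 23, 2224 is a Monday.)

No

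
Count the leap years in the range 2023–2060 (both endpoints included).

Multiples of 4 in [2023,2060]: 10.
Of those, multiples of 100: 0 (not leap unless ÷400).
Multiples of 400: 0.
Leap years = 10 − 0 + 0 = 10.

10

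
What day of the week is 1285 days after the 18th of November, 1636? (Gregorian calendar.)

Nov 18, 1636 is a Tuesday.
1285 mod 7 = 4, so 1285 days after a Tuesday is Tuesday + 4 = Saturday.

Saturday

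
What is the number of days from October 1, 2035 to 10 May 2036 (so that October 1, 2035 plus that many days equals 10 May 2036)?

Oct 1, 2035 → Nov 1, 2035: 31 days (October has 31).
Nov 1, 2035 → Dec 1, 2035: 30 days (November has 30).
Dec 1, 2035 → Jan 1, 2036: 31 days (December has 31).
Jan 1, 2036 → Feb 1, 2036: 31 days (January has 31).
Feb 1, 2036 → Mar 1, 2036: 29 days (February has 29).
Mar 1, 2036 → Apr 1, 2036: 31 days (March has 31).
Apr 1, 2036 → May 1, 2036: 30 days (April has 30).
May 1, 2036 → May 10, 2036: 9 days.
Total: 222 days.

222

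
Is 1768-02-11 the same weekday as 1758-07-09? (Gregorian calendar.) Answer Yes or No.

No

From Jul 9, 1758 to Feb 11, 1768 is 3504 days.
3504 mod 7 = 4, so they are different weekdays.
(Jul 9, 1758 is a Sunday; Feb 11, 1768 is a Thursday.)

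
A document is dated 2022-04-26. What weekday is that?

Doomsday rule: the anchor day for the 2000s is Tuesday. For year 22: 22÷12 = 1 r 10, and 10÷4 = 2, so 1+10+2 = 13.
Tuesday + 13 ≡ Monday — that's 2022's doomsday.
In April the doomsday date is Apr 4.
Apr 26 is 22 days after Apr 4; 22 mod 7 = 1, so Monday + 1 = Tuesday.

Tuesday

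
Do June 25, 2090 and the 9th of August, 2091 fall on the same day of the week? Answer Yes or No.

No

From Jun 25, 2090 to Aug 9, 2091 is 410 days.
410 mod 7 = 4, so they are different weekdays.
(Jun 25, 2090 is a Sunday; Aug 9, 2091 is a Thursday.)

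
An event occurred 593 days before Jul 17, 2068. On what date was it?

−366 (one year; includes Feb 29, 2068) → Jul 17, 2067 (227 left).
−17 → Jun 30, 2067 (end of Jun, 30 days; 210 left).
−30 → May 31, 2067 (end of May, 31 days; 180 left).
−31 → Apr 30, 2067 (end of Apr, 30 days; 149 left).
−30 → Mar 31, 2067 (end of Mar, 31 days; 119 left).
−31 → Feb 28, 2067 (end of Feb, 28 days; 88 left).
−28 → Jan 31, 2067 (end of Jan, 31 days; 60 left).
−31 → Dec 31, 2066 (end of Dec, 31 days; 29 left).
−29 → Dec 2, 2066.

December 2, 2066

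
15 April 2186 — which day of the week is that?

Doomsday rule: the anchor day for the 2100s is Sunday. For year 86: 86÷12 = 7 r 2, and 2÷4 = 0, so 7+2+0 = 9.
Sunday + 9 ≡ Tuesday — that's 2186's doomsday.
In April the doomsday date is Apr 4.
Apr 15 is 11 days after Apr 4; 11 mod 7 = 4, so Tuesday + 4 = Saturday.

Saturday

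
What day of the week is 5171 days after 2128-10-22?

Oct 22, 2128 is a Friday.
5171 mod 7 = 5, so 5171 days after a Friday is Friday + 5 = Wednesday.

Wednesday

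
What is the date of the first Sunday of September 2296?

September 6, 2296

September 1, 2296 is a Tuesday.
The first Sunday is therefore September 6 (5 days later).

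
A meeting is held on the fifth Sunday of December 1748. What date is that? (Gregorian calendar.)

December 29, 1748

December 1, 1748 is a Sunday.
The first Sunday is therefore December 1 (same day).
The fifth Sunday is 1 + 4×7 = December 29.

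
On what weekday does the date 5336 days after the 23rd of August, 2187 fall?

Aug 23, 2187 is a Thursday.
5336 mod 7 = 2, so 5336 days after a Thursday is Thursday + 2 = Saturday.

Saturday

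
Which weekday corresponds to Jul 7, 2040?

Doomsday rule: the anchor day for the 2000s is Tuesday. For year 40: 40÷12 = 3 r 4, and 4÷4 = 1, so 3+4+1 = 8.
Tuesday + 8 ≡ Wednesday — that's 2040's doomsday.
In July the doomsday date is Jul 11.
Jul 7 is 4 days before Jul 11; 4 mod 7 = 4, so Wednesday − 4 = Saturday.

Saturday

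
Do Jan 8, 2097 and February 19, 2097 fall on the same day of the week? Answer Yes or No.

Yes

From Jan 8, 2097 to Feb 19, 2097 is 42 days.
42 mod 7 = 0, so they are the same weekday.
(Jan 8, 2097 is a Tuesday; Feb 19, 2097 is a Tuesday.)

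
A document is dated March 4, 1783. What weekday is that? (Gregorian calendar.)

Tuesday

Doomsday rule: the anchor day for the 1700s is Sunday. For year 83: 83÷12 = 6 r 11, and 11÷4 = 2, so 6+11+2 = 19.
Sunday + 19 ≡ Friday — that's 1783's doomsday.
In March the doomsday date is Mar 14.
Mar 4 is 10 days before Mar 14; 10 mod 7 = 3, so Friday − 3 = Tuesday.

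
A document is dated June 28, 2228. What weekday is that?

Doomsday rule: the anchor day for the 2200s is Friday. For year 28: 28÷12 = 2 r 4, and 4÷4 = 1, so 2+4+1 = 7.
Friday + 7 ≡ Friday — that's 2228's doomsday.
In June the doomsday date is Jun 6.
Jun 28 is 22 days after Jun 6; 22 mod 7 = 1, so Friday + 1 = Saturday.

Saturday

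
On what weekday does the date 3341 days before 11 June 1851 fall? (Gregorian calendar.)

Monday

First find the weekday of Jun 11, 1851. Doomsday rule: the anchor day for the 1800s is Friday. For year 51: 51÷12 = 4 r 3, and 3÷4 = 0, so 4+3+0 = 7.
Friday + 7 ≡ Friday — that's 1851's doomsday.
In June the doomsday date is Jun 6.
Jun 11 is 5 days after Jun 6; 5 mod 7 = 5, so Friday + 5 = Wednesday.
3341 mod 7 = 2, so 3341 days before a Wednesday is Wednesday − 2 = Monday.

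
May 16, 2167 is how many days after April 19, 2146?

7697

Apr 19, 2146 → Apr 19, 2147: 365 days.
Apr 19, 2147 → Apr 19, 2148: 366 days (Feb 29, 2148 is in that span).
Apr 19, 2148 → Apr 19, 2149: 365 days.
Apr 19, 2149 → Apr 19, 2150: 365 days.
Apr 19, 2150 → Apr 19, 2151: 365 days.
Apr 19, 2151 → Apr 19, 2152: 366 days (Feb 29, 2152 is in that span).
Apr 19, 2152 → Apr 19, 2153: 365 days.
Apr 19, 2153 → Apr 19, 2154: 365 days.
Apr 19, 2154 → Apr 19, 2155: 365 days.
Apr 19, 2155 → Apr 19, 2156: 366 days (Feb 29, 2156 is in that span).
Apr 19, 2156 → Apr 19, 2157: 365 days.
Apr 19, 2157 → Apr 19, 2158: 365 days.
Apr 19, 2158 → Apr 19, 2159: 365 days.
Apr 19, 2159 → Apr 19, 2160: 366 days (Feb 29, 2160 is in that span).
Apr 19, 2160 → Apr 19, 2161: 365 days.
Apr 19, 2161 → Apr 19, 2162: 365 days.
Apr 19, 2162 → Apr 19, 2163: 365 days.
Apr 19, 2163 → Apr 19, 2164: 366 days (Feb 29, 2164 is in that span).
Apr 19, 2164 → Apr 19, 2165: 365 days.
Apr 19, 2165 → Apr 19, 2166: 365 days.
Apr 19, 2166 → May 19, 2166: 30 days (April has 30).
May 19, 2166 → Jun 19, 2166: 31 days (May has 31).
Jun 19, 2166 → Jul 19, 2166: 30 days (June has 30).
Jul 19, 2166 → Aug 19, 2166: 31 days (July has 31).
Aug 19, 2166 → Sep 19, 2166: 31 days (August has 31).
Sep 19, 2166 → Oct 19, 2166: 30 days (September has 30).
Oct 19, 2166 → Nov 19, 2166: 31 days (October has 31).
Nov 19, 2166 → Dec 19, 2166: 30 days (November has 30).
Dec 19, 2166 → Jan 19, 2167: 31 days (December has 31).
Jan 19, 2167 → Feb 19, 2167: 31 days (January has 31).
Feb 19, 2167 → Mar 19, 2167: 28 days (February has 28).
Mar 19, 2167 → Apr 19, 2167: 31 days (March has 31).
Apr 19, 2167 → May 16, 2167: 27 days.
Total: 7697 days.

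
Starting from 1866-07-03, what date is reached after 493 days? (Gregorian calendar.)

+365 (one year) → Jul 3, 1867 (128 left).
Jul has 31 days: +29 → Aug 1, 1867 (99 left).
Aug has 31 days: +31 → Sep 1, 1867 (68 left).
Sep has 30 days: +30 → Oct 1, 1867 (38 left).
Oct has 31 days: +31 → Nov 1, 1867 (7 left).
+7 → Nov 8, 1867.

November 8, 1867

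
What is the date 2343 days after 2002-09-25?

February 23, 2009

+365 (one year) → Sep 25, 2003 (1978 left).
+366 (one year; includes Feb 29, 2004) → Sep 25, 2004 (1612 left).
+365 (one year) → Sep 25, 2005 (1247 left).
+365 (one year) → Sep 25, 2006 (882 left).
+365 (one year) → Sep 25, 2007 (517 left).
+366 (one year; includes Feb 29, 2008) → Sep 25, 2008 (151 left).
Sep has 30 days: +6 → Oct 1, 2008 (145 left).
Oct has 31 days: +31 → Nov 1, 2008 (114 left).
Nov has 30 days: +30 → Dec 1, 2008 (84 left).
Dec has 31 days: +31 → Jan 1, 2009 (53 left).
Jan has 31 days: +31 → Feb 1, 2009 (22 left).
+22 → Feb 23, 2009.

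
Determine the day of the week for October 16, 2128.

Saturday

Doomsday rule: the anchor day for the 2100s is Sunday. For year 28: 28÷12 = 2 r 4, and 4÷4 = 1, so 2+4+1 = 7.
Sunday + 7 ≡ Sunday — that's 2128's doomsday.
In October the doomsday date is Oct 10.
Oct 16 is 6 days after Oct 10; 6 mod 7 = 6, so Sunday + 6 = Saturday.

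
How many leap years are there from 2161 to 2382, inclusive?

53

Multiples of 4 in [2161,2382]: 55.
Of those, multiples of 100: 2 (not leap unless ÷400).
Multiples of 400: 0.
Leap years = 55 − 2 + 0 = 53.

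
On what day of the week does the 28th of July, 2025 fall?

Doomsday rule: the anchor day for the 2000s is Tuesday. For year 25: 25÷12 = 2 r 1, and 1÷4 = 0, so 2+1+0 = 3.
Tuesday + 3 ≡ Friday — that's 2025's doomsday.
In July the doomsday date is Jul 11.
Jul 28 is 17 days after Jul 11; 17 mod 7 = 3, so Friday + 3 = Monday.

Monday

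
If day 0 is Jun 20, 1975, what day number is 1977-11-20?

884

Jun 20, 1975 → Jun 20, 1976: 366 days (Feb 29, 1976 is in that span).
Jun 20, 1976 → Jun 20, 1977: 365 days.
Jun 20, 1977 → Jul 20, 1977: 30 days (June has 30).
Jul 20, 1977 → Aug 20, 1977: 31 days (July has 31).
Aug 20, 1977 → Sep 20, 1977: 31 days (August has 31).
Sep 20, 1977 → Oct 20, 1977: 30 days (September has 30).
Oct 20, 1977 → Nov 20, 1977: 31 days.
Total: 884 days.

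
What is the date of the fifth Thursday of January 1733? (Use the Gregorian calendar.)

January 29, 1733

January 1, 1733 is a Thursday.
The first Thursday is therefore January 1 (same day).
The fifth Thursday is 1 + 4×7 = January 29.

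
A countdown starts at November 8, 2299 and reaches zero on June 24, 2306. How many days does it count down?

Nov 8, 2299 → Nov 8, 2300: 365 days.
Nov 8, 2300 → Nov 8, 2301: 365 days.
Nov 8, 2301 → Nov 8, 2302: 365 days.
Nov 8, 2302 → Nov 8, 2303: 365 days.
Nov 8, 2303 → Nov 8, 2304: 366 days (Feb 29, 2304 is in that span).
Nov 8, 2304 → Nov 8, 2305: 365 days.
Nov 8, 2305 → Dec 8, 2305: 30 days (November has 30).
Dec 8, 2305 → Jan 8, 2306: 31 days (December has 31).
Jan 8, 2306 → Feb 8, 2306: 31 days (January has 31).
Feb 8, 2306 → Mar 8, 2306: 28 days (February has 28).
Mar 8, 2306 → Apr 8, 2306: 31 days (March has 31).
Apr 8, 2306 → May 8, 2306: 30 days (April has 30).
May 8, 2306 → Jun 8, 2306: 31 days (May has 31).
Jun 8, 2306 → Jun 24, 2306: 16 days.
Total: 2419 days.

2419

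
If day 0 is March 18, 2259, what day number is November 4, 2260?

Mar 18, 2259 → Mar 18, 2260: 366 days (Feb 29, 2260 is in that span).
Mar 18, 2260 → Apr 18, 2260: 31 days (March has 31).
Apr 18, 2260 → May 18, 2260: 30 days (April has 30).
May 18, 2260 → Jun 18, 2260: 31 days (May has 31).
Jun 18, 2260 → Jul 18, 2260: 30 days (June has 30).
Jul 18, 2260 → Aug 18, 2260: 31 days (July has 31).
Aug 18, 2260 → Sep 18, 2260: 31 days (August has 31).
Sep 18, 2260 → Oct 18, 2260: 30 days (September has 30).
Oct 18, 2260 → Nov 4, 2260: 17 days.
Total: 597 days.

597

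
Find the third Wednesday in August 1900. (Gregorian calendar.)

August 15, 1900

August 1, 1900 is a Wednesday.
The first Wednesday is therefore August 1 (same day).
The third Wednesday is 1 + 2×7 = August 15.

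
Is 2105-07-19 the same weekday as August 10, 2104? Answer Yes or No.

From Aug 10, 2104 to Jul 19, 2105 is 343 days.
343 mod 7 = 0, so they are the same weekday.
(Aug 10, 2104 is a Sunday; Jul 19, 2105 is a Sunday.)

Yes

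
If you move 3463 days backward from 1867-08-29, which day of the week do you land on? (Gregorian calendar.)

Aug 29, 1867 is a Thursday.
3463 mod 7 = 5, so 3463 days before a Thursday is Thursday − 5 = Saturday.

Saturday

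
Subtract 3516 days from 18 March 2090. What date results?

August 1, 2080

−365 (one year) → Mar 18, 2089 (3151 left).
−365 (one year) → Mar 18, 2088 (2786 left).
−366 (one year; includes Feb 29, 2088) → Mar 18, 2087 (2420 left).
−365 (one year) → Mar 18, 2086 (2055 left).
−365 (one year) → Mar 18, 2085 (1690 left).
−365 (one year) → Mar 18, 2084 (1325 left).
−366 (one year; includes Feb 29, 2084) → Mar 18, 2083 (959 left).
−365 (one year) → Mar 18, 2082 (594 left).
−365 (one year) → Mar 18, 2081 (229 left).
−18 → Feb 28, 2081 (end of Feb, 28 days; 211 left).
−28 → Jan 31, 2081 (end of Jan, 31 days; 183 left).
−31 → Dec 31, 2080 (end of Dec, 31 days; 152 left).
−31 → Nov 30, 2080 (end of Nov, 30 days; 121 left).
−30 → Oct 31, 2080 (end of Oct, 31 days; 91 left).
−31 → Sep 30, 2080 (end of Sep, 30 days; 60 left).
−30 → Aug 31, 2080 (end of Aug, 31 days; 30 left).
−30 → Aug 1, 2080.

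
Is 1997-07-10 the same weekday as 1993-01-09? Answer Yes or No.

No

From Jan 9, 1993 to Jul 10, 1997 is 1643 days.
1643 mod 7 = 5, so they are different weekdays.
(Jan 9, 1993 is a Saturday; Jul 10, 1997 is a Thursday.)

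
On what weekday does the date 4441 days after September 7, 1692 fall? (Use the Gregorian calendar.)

First find the weekday of Sep 7, 1692. Doomsday rule: the anchor day for the 1600s is Tuesday. For year 92: 92÷12 = 7 r 8, and 8÷4 = 2, so 7+8+2 = 17.
Tuesday + 17 ≡ Friday — that's 1692's doomsday.
In September the doomsday date is Sep 5.
Sep 7 is 2 days after Sep 5; 2 mod 7 = 2, so Friday + 2 = Sunday.
4441 mod 7 = 3, so 4441 days after a Sunday is Sunday + 3 = Wednesday.

Wednesday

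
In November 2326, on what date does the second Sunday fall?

November 14, 2326

November 1, 2326 is a Monday.
The first Sunday is therefore November 7 (6 days later).
The second Sunday is 7 + 1×7 = November 14.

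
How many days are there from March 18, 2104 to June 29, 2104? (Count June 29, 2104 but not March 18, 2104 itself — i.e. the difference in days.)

Mar 18, 2104 → Apr 18, 2104: 31 days (March has 31).
Apr 18, 2104 → May 18, 2104: 30 days (April has 30).
May 18, 2104 → Jun 18, 2104: 31 days (May has 31).
Jun 18, 2104 → Jun 29, 2104: 11 days.
Total: 103 days.

103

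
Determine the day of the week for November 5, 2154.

Doomsday rule: the anchor day for the 2100s is Sunday. For year 54: 54÷12 = 4 r 6, and 6÷4 = 1, so 4+6+1 = 11.
Sunday + 11 ≡ Thursday — that's 2154's doomsday.
In November the doomsday date is Nov 7.
Nov 5 is 2 days before Nov 7; 2 mod 7 = 2, so Thursday − 2 = Tuesday.

Tuesday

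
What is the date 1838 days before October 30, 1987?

October 18, 1982

−365 (one year) → Oct 30, 1986 (1473 left).
−365 (one year) → Oct 30, 1985 (1108 left).
−365 (one year) → Oct 30, 1984 (743 left).
−366 (one year; includes Feb 29, 1984) → Oct 30, 1983 (377 left).
−30 → Sep 30, 1983 (end of Sep, 30 days; 347 left).
−30 → Aug 31, 1983 (end of Aug, 31 days; 317 left).
−31 → Jul 31, 1983 (end of Jul, 31 days; 286 left).
−31 → Jun 30, 1983 (end of Jun, 30 days; 255 left).
−30 → May 31, 1983 (end of May, 31 days; 225 left).
−31 → Apr 30, 1983 (end of Apr, 30 days; 194 left).
−30 → Mar 31, 1983 (end of Mar, 31 days; 164 left).
−31 → Feb 28, 1983 (end of Feb, 28 days; 133 left).
−28 → Jan 31, 1983 (end of Jan, 31 days; 105 left).
−31 → Dec 31, 1982 (end of Dec, 31 days; 74 left).
−31 → Nov 30, 1982 (end of Nov, 30 days; 43 left).
−30 → Oct 31, 1982 (end of Oct, 31 days; 13 left).
−13 → Oct 18, 1982.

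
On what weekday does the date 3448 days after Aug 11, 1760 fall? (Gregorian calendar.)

Aug 11, 1760 is a Monday.
3448 mod 7 = 4, so 3448 days after a Monday is Monday + 4 = Friday.

Friday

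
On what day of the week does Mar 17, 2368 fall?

Doomsday rule: the anchor day for the 2300s is Wednesday. For year 68: 68÷12 = 5 r 8, and 8÷4 = 2, so 5+8+2 = 15.
Wednesday + 15 ≡ Thursday — that's 2368's doomsday.
In March the doomsday date is Mar 14.
Mar 17 is 3 days after Mar 14; 3 mod 7 = 3, so Thursday + 3 = Sunday.

Sunday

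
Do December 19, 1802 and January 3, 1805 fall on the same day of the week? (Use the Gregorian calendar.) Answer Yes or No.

From Dec 19, 1802 to Jan 3, 1805 is 746 days.
746 mod 7 = 4, so they are different weekdays.
(Dec 19, 1802 is a Sunday; Jan 3, 1805 is a Thursday.)

No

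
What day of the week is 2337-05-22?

Saturday

Doomsday rule: the anchor day for the 2300s is Wednesday. For year 37: 37÷12 = 3 r 1, and 1÷4 = 0, so 3+1+0 = 4.
Wednesday + 4 ≡ Sunday — that's 2337's doomsday.
In May the doomsday date is May 9.
May 22 is 13 days after May 9; 13 mod 7 = 6, so Sunday + 6 = Saturday.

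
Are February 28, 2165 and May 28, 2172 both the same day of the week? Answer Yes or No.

From Feb 28, 2165 to May 28, 2172 is 2646 days.
2646 mod 7 = 0, so they are the same weekday.
(Feb 28, 2165 is a Thursday; May 28, 2172 is a Thursday.)

Yes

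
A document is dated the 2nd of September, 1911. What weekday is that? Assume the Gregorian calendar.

January 1, 1911 is a Sunday.
Jan 1, 1911 → Feb 1, 1911: 31 days (January has 31).
Feb 1, 1911 → Mar 1, 1911: 28 days (February has 28).
Mar 1, 1911 → Apr 1, 1911: 31 days (March has 31).
Apr 1, 1911 → May 1, 1911: 30 days (April has 30).
May 1, 1911 → Jun 1, 1911: 31 days (May has 31).
Jun 1, 1911 → Jul 1, 1911: 30 days (June has 30).
Jul 1, 1911 → Aug 1, 1911: 31 days (July has 31).
Aug 1, 1911 → Sep 1, 1911: 31 days (August has 31).
Sep 1, 1911 → Sep 2, 1911: 1 days.
Total: 244 days.
244 mod 7 = 6, so Sunday + 6 = Saturday.

Saturday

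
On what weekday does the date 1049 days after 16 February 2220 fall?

Tuesday

First find the weekday of Feb 16, 2220. Doomsday rule: the anchor day for the 2200s is Friday. For year 20: 20÷12 = 1 r 8, and 8÷4 = 2, so 1+8+2 = 11.
Friday + 11 ≡ Tuesday — that's 2220's doomsday.
In February the doomsday date is Feb 29 (2220 is a leap year (divisible by 4)).
Feb 16 is 13 days before Feb 29; 13 mod 7 = 6, so Tuesday − 6 = Wednesday.
1049 mod 7 = 6, so 1049 days after a Wednesday is Wednesday + 6 = Tuesday.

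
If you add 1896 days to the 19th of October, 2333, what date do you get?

+365 (one year) → Oct 19, 2334 (1531 left).
+365 (one year) → Oct 19, 2335 (1166 left).
+366 (one year; includes Feb 29, 2336) → Oct 19, 2336 (800 left).
+365 (one year) → Oct 19, 2337 (435 left).
+365 (one year) → Oct 19, 2338 (70 left).
Oct has 31 days: +13 → Nov 1, 2338 (57 left).
Nov has 30 days: +30 → Dec 1, 2338 (27 left).
+27 → Dec 28, 2338.

December 28, 2338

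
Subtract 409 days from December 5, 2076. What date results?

October 23, 2075

−366 (one year; includes Feb 29, 2076) → Dec 5, 2075 (43 left).
−5 → Nov 30, 2075 (end of Nov, 30 days; 38 left).
−30 → Oct 31, 2075 (end of Oct, 31 days; 8 left).
−8 → Oct 23, 2075.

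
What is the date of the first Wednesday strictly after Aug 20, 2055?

Aug 20, 2055 is a Friday.
From Friday to the next Wednesday is 5 days.
Aug 20, 2055 + 5 = Aug 25, 2055.

August 25, 2055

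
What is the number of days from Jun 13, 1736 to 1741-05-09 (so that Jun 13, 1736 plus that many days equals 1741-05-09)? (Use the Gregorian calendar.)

Jun 13, 1736 → Jun 13, 1737: 365 days.
Jun 13, 1737 → Jun 13, 1738: 365 days.
Jun 13, 1738 → Jun 13, 1739: 365 days.
Jun 13, 1739 → Jun 13, 1740: 366 days (Feb 29, 1740 is in that span).
Jun 13, 1740 → Jul 13, 1740: 30 days (June has 30).
Jul 13, 1740 → Aug 13, 1740: 31 days (July has 31).
Aug 13, 1740 → Sep 13, 1740: 31 days (August has 31).
Sep 13, 1740 → Oct 13, 1740: 30 days (September has 30).
Oct 13, 1740 → Nov 13, 1740: 31 days (October has 31).
Nov 13, 1740 → Dec 13, 1740: 30 days (November has 30).
Dec 13, 1740 → Jan 13, 1741: 31 days (December has 31).
Jan 13, 1741 → Feb 13, 1741: 31 days (January has 31).
Feb 13, 1741 → Mar 13, 1741: 28 days (February has 28).
Mar 13, 1741 → Apr 13, 1741: 31 days (March has 31).
Apr 13, 1741 → May 9, 1741: 26 days.
Total: 1791 days.

1791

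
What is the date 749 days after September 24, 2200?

October 13, 2202

+365 (one year) → Sep 24, 2201 (384 left).
Sep has 30 days: +7 → Oct 1, 2201 (377 left).
Oct has 31 days: +31 → Nov 1, 2201 (346 left).
Nov has 30 days: +30 → Dec 1, 2201 (316 left).
Dec has 31 days: +31 → Jan 1, 2202 (285 left).
Jan has 31 days: +31 → Feb 1, 2202 (254 left).
Feb has 28 days: +28 → Mar 1, 2202 (226 left).
Mar has 31 days: +31 → Apr 1, 2202 (195 left).
Apr has 30 days: +30 → May 1, 2202 (165 left).
May has 31 days: +31 → Jun 1, 2202 (134 left).
Jun has 30 days: +30 → Jul 1, 2202 (104 left).
Jul has 31 days: +31 → Aug 1, 2202 (73 left).
Aug has 31 days: +31 → Sep 1, 2202 (42 left).
Sep has 30 days: +30 → Oct 1, 2202 (12 left).
+12 → Oct 13, 2202.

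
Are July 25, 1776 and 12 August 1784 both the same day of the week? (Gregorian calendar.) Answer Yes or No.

Yes

From Jul 25, 1776 to Aug 12, 1784 is 2940 days.
2940 mod 7 = 0, so they are the same weekday.
(Jul 25, 1776 is a Thursday; Aug 12, 1784 is a Thursday.)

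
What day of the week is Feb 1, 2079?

January 1, 2079 is a Sunday.
Jan 1, 2079 → Feb 1, 2079: 31 days.
Total: 31 days.
31 mod 7 = 3, so Sunday + 3 = Wednesday.

Wednesday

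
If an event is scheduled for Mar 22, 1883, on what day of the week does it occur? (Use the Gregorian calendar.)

Doomsday rule: the anchor day for the 1800s is Friday. For year 83: 83÷12 = 6 r 11, and 11÷4 = 2, so 6+11+2 = 19.
Friday + 19 ≡ Wednesday — that's 1883's doomsday.
In March the doomsday date is Mar 14.
Mar 22 is 8 days after Mar 14; 8 mod 7 = 1, so Wednesday + 1 = Thursday.

Thursday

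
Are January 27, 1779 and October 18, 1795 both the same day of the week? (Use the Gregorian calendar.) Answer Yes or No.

No

From Jan 27, 1779 to Oct 18, 1795 is 6108 days.
6108 mod 7 = 4, so they are different weekdays.
(Jan 27, 1779 is a Wednesday; Oct 18, 1795 is a Sunday.)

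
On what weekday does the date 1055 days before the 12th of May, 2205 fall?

May 12, 2205 is a Sunday.
1055 mod 7 = 5, so 1055 days before a Sunday is Sunday − 5 = Tuesday.

Tuesday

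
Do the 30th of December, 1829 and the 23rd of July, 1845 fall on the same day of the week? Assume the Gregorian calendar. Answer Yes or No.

From Dec 30, 1829 to Jul 23, 1845 is 5684 days.
5684 mod 7 = 0, so they are the same weekday.
(Dec 30, 1829 is a Wednesday; Jul 23, 1845 is a Wednesday.)

Yes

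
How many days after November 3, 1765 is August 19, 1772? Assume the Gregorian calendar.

2481

Nov 3, 1765 → Nov 3, 1766: 365 days.
Nov 3, 1766 → Nov 3, 1767: 365 days.
Nov 3, 1767 → Nov 3, 1768: 366 days (Feb 29, 1768 is in that span).
Nov 3, 1768 → Nov 3, 1769: 365 days.
Nov 3, 1769 → Nov 3, 1770: 365 days.
Nov 3, 1770 → Nov 3, 1771: 365 days.
Nov 3, 1771 → Dec 3, 1771: 30 days (November has 30).
Dec 3, 1771 → Jan 3, 1772: 31 days (December has 31).
Jan 3, 1772 → Feb 3, 1772: 31 days (January has 31).
Feb 3, 1772 → Mar 3, 1772: 29 days (February has 29).
Mar 3, 1772 → Apr 3, 1772: 31 days (March has 31).
Apr 3, 1772 → May 3, 1772: 30 days (April has 30).
May 3, 1772 → Jun 3, 1772: 31 days (May has 31).
Jun 3, 1772 → Jul 3, 1772: 30 days (June has 30).
Jul 3, 1772 → Aug 3, 1772: 31 days (July has 31).
Aug 3, 1772 → Aug 19, 1772: 16 days.
Total: 2481 days.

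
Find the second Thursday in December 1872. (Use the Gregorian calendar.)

December 12, 1872

December 1, 1872 is a Sunday.
The first Thursday is therefore December 5 (4 days later).
The second Thursday is 5 + 1×7 = December 12.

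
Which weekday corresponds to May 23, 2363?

Thursday

Doomsday rule: the anchor day for the 2300s is Wednesday. For year 63: 63÷12 = 5 r 3, and 3÷4 = 0, so 5+3+0 = 8.
Wednesday + 8 ≡ Thursday — that's 2363's doomsday.
In May the doomsday date is May 9.
May 23 is 14 days after May 9; 14 mod 7 = 0, so Thursday + 0 = Thursday.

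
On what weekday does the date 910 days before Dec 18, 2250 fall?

First find the weekday of Dec 18, 2250. Doomsday rule: the anchor day for the 2200s is Friday. For year 50: 50÷12 = 4 r 2, and 2÷4 = 0, so 4+2+0 = 6.
Friday + 6 ≡ Thursday — that's 2250's doomsday.
In December the doomsday date is Dec 12.
Dec 18 is 6 days after Dec 12; 6 mod 7 = 6, so Thursday + 6 = Wednesday.
910 mod 7 = 0, so 910 days before a Wednesday is Wednesday − 0 = Wednesday.

Wednesday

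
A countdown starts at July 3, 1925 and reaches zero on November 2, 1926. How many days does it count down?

487

Jul 3, 1925 → Jul 3, 1926: 365 days.
Jul 3, 1926 → Aug 3, 1926: 31 days (July has 31).
Aug 3, 1926 → Sep 3, 1926: 31 days (August has 31).
Sep 3, 1926 → Oct 3, 1926: 30 days (September has 30).
Oct 3, 1926 → Nov 2, 1926: 30 days.
Total: 487 days.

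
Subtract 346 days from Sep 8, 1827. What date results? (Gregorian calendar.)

−8 → Aug 31, 1827 (end of Aug, 31 days; 338 left).
−31 → Jul 31, 1827 (end of Jul, 31 days; 307 left).
−31 → Jun 30, 1827 (end of Jun, 30 days; 276 left).
−30 → May 31, 1827 (end of May, 31 days; 246 left).
−31 → Apr 30, 1827 (end of Apr, 30 days; 215 left).
−30 → Mar 31, 1827 (end of Mar, 31 days; 185 left).
−31 → Feb 28, 1827 (end of Feb, 28 days; 154 left).
−28 → Jan 31, 1827 (end of Jan, 31 days; 126 left).
−31 → Dec 31, 1826 (end of Dec, 31 days; 95 left).
−31 → Nov 30, 1826 (end of Nov, 30 days; 64 left).
−30 → Oct 31, 1826 (end of Oct, 31 days; 34 left).
−31 → Sep 30, 1826 (end of Sep, 30 days; 3 left).
−3 → Sep 27, 1826.

September 27, 1826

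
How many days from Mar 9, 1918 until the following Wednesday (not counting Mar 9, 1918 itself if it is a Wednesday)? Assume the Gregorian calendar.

4

Mar 9, 1918 is a Saturday.
From Saturday to the next Wednesday is 4 days.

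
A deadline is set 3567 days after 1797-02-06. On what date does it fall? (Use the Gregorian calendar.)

+365 (one year) → Feb 6, 1798 (3202 left).
+365 (one year) → Feb 6, 1799 (2837 left).
+365 (one year) → Feb 6, 1800 (2472 left).
+365 (one year) → Feb 6, 1801 (2107 left).
+365 (one year) → Feb 6, 1802 (1742 left).
+365 (one year) → Feb 6, 1803 (1377 left).
+365 (one year) → Feb 6, 1804 (1012 left).
+366 (one year; includes Feb 29, 1804) → Feb 6, 1805 (646 left).
+365 (one year) → Feb 6, 1806 (281 left).
Feb has 28 days: +23 → Mar 1, 1806 (258 left).
Mar has 31 days: +31 → Apr 1, 1806 (227 left).
Apr has 30 days: +30 → May 1, 1806 (197 left).
May has 31 days: +31 → Jun 1, 1806 (166 left).
Jun has 30 days: +30 → Jul 1, 1806 (136 left).
Jul has 31 days: +31 → Aug 1, 1806 (105 left).
Aug has 31 days: +31 → Sep 1, 1806 (74 left).
Sep has 30 days: +30 → Oct 1, 1806 (44 left).
Oct has 31 days: +31 → Nov 1, 1806 (13 left).
+13 → Nov 14, 1806.

November 14, 1806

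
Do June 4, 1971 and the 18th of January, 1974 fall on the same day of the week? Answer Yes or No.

From Jun 4, 1971 to Jan 18, 1974 is 959 days.
959 mod 7 = 0, so they are the same weekday.
(Jun 4, 1971 is a Friday; Jan 18, 1974 is a Friday.)

Yes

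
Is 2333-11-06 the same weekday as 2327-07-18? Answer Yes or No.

Yes

From Jul 18, 2327 to Nov 6, 2333 is 2303 days.
2303 mod 7 = 0, so they are the same weekday.
(Jul 18, 2327 is a Monday; Nov 6, 2333 is a Monday.)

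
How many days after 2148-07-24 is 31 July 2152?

1468

Jul 24, 2148 → Jul 24, 2149: 365 days.
Jul 24, 2149 → Jul 24, 2150: 365 days.
Jul 24, 2150 → Jul 24, 2151: 365 days.
Jul 24, 2151 → Aug 24, 2151: 31 days (July has 31).
Aug 24, 2151 → Sep 24, 2151: 31 days (August has 31).
Sep 24, 2151 → Oct 24, 2151: 30 days (September has 30).
Oct 24, 2151 → Nov 24, 2151: 31 days (October has 31).
Nov 24, 2151 → Dec 24, 2151: 30 days (November has 30).
Dec 24, 2151 → Jan 24, 2152: 31 days (December has 31).
Jan 24, 2152 → Feb 24, 2152: 31 days (January has 31).
Feb 24, 2152 → Mar 24, 2152: 29 days (February has 29).
Mar 24, 2152 → Apr 24, 2152: 31 days (March has 31).
Apr 24, 2152 → May 24, 2152: 30 days (April has 30).
May 24, 2152 → Jun 24, 2152: 31 days (May has 31).
Jun 24, 2152 → Jul 24, 2152: 30 days (June has 30).
Jul 24, 2152 → Jul 31, 2152: 7 days.
Total: 1468 days.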